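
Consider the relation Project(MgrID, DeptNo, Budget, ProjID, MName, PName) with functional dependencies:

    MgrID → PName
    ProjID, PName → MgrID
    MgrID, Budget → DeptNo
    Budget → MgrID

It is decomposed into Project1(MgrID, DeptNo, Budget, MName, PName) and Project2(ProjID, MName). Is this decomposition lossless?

No

Common attributes: Project1 ∩ Project2 = {MName}.
No dependency enlarges {MName}, so (MName)⁺ = {MName}.
The closure contains neither all of Project1 = {MgrID, DeptNo, Budget, MName, PName} nor all of Project2 = {ProjID, MName}, so the common attributes are not a superkey of either fragment. The join is lossy.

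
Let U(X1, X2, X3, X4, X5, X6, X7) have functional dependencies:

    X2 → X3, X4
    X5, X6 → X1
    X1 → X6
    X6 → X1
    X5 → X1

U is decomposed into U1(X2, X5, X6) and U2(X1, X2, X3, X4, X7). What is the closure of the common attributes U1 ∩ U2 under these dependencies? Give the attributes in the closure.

U1 ∩ U2 = {X2}.
X2 → X3, X4 applies, adding X3, X4
Closure: {X2, X3, X4}.

X2, X3, X4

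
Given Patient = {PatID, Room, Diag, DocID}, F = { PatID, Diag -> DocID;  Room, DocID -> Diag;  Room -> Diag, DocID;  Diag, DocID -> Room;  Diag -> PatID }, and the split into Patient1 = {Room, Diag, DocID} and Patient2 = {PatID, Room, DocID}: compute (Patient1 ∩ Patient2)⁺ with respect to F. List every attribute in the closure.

PatID, Room, Diag, DocID

Patient1 ∩ Patient2 = {Room, DocID}.
Room, DocID → Diag applies, adding Diag
Diag → PatID applies, adding PatID
Closure: {PatID, Room, Diag, DocID}.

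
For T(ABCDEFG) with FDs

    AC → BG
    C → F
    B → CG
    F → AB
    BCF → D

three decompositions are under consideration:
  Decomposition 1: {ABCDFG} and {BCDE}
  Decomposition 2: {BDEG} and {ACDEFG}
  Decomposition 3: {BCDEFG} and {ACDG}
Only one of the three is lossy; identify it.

Decomposition 2

Decomposition 1: common = {BCD}, closure = {ABCDFG} → lossless.
Decomposition 2: common = {DEG}, closure = {DEG} → lossy.
Decomposition 3: common = {CDG}, closure = {ABCDFG} → lossless.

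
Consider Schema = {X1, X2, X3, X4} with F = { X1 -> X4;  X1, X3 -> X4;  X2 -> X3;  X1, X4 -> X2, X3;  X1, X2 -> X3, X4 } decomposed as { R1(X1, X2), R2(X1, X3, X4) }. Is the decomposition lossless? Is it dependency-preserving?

Lossless test: (X1)⁺ = {X1, X2, X3, X4}, which contains all of one fragment — lossless.
Dependency preservation: the restricted closure of {X2} across the fragments never reaches {X3}, so X2 → X3 cannot be enforced without a join — not preserved.

lossless but not dependency-preserving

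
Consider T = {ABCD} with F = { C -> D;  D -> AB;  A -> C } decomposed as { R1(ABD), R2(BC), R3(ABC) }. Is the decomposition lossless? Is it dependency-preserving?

lossless and dependency-preserving

Lossless test (chase): Rows 2 and 3 agree on C; apply C→D and equate their D entries. Rows 2 and 3 agree on D; apply D→AB and equate their AB entries. Rows 1 and 2 agree on A; apply A→C and equate their C entries. Rows 1 and 2 agree on C; apply C→D and equate their D entries. Row 1 is now all distinguished symbols — the join is lossless.
Dependency preservation: C → D is not contained in any single fragment, but the restricted closure of its left-hand side across the fragments still reaches the right-hand side; the remaining FDs each lie inside some fragment. All dependencies are preserved.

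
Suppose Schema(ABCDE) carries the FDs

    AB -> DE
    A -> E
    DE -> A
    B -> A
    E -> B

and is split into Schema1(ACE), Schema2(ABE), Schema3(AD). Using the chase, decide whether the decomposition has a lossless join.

Chase test. Columns are ABCDE; row i has aⱼ where attribute j ∈ Schemai, else bᵢⱼ.
Initial tableau (one row per fragment):
  row 1: a1 b12 a3 b14 a5
  row 2: a1 a2 b23 b24 a5
  row 3: a1 b32 b33 a4 b35
Rows 1 and 3 agree on A; apply A→E and equate their E entries.
Rows 1 and 2 agree on E; apply E→B and equate their B entries.
Rows 1 and 3 agree on E; apply E→B and equate their B entries.
Rows 1 and 2 agree on AB; apply AB→DE and equate their DE entries.
Rows 1 and 3 agree on AB; apply AB→DE and equate their DE entries.
Row 1 is now all distinguished symbols — the join is lossless.

Yes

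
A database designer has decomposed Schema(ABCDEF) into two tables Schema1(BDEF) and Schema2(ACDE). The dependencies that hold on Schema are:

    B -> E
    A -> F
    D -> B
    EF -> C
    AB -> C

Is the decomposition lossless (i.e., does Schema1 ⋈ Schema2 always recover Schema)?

Common attributes: Schema1 ∩ Schema2 = {DE}.
Closure of {DE}: D → B applies, adding B. So (DE)⁺ = {BDE}.
The closure contains neither all of Schema1 = {BDEF} nor all of Schema2 = {ACDE}, so the common attributes are not a superkey of either fragment. The join is lossy.

No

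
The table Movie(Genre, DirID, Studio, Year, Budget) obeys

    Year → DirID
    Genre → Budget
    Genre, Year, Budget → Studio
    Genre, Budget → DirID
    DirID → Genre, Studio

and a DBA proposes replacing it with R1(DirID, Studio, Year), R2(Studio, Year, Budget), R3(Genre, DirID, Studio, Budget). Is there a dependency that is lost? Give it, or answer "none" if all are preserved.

Year → DirID lies within R1.
Genre → Budget lies within R3.
Genre, Year, Budget → Studio: restricted closure across fragments reaches Studio.
Genre, Budget → DirID lies within R3.
DirID → Genre, Studio lies within R3.
Every dependency is enforceable on the fragments, so the decomposition is dependency-preserving.

none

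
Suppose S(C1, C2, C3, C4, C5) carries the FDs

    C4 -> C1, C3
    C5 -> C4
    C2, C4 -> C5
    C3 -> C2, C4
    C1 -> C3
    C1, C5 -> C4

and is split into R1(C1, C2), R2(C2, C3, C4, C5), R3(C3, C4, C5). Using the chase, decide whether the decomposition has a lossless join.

No

Chase test. Columns are C1, C2, C3, C4, C5; row i has aⱼ where attribute j ∈ Ri, else bᵢⱼ.
Initial tableau (one row per fragment):
  row 1: a1 a2 b13 b14 b15
  row 2: b21 a2 a3 a4 a5
  row 3: b31 b32 a3 a4 a5
Rows 2 and 3 agree on C4; apply C4→C1, C3 and equate their C1, C3 entries.
Rows 2 and 3 agree on C3; apply C3→C2, C4 and equate their C2, C4 entries.
No row becomes fully distinguished — the join is lossy.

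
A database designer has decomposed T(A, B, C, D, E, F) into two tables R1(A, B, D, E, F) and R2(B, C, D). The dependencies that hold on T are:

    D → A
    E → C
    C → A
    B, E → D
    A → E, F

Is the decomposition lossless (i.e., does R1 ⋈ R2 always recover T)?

Common attributes: R1 ∩ R2 = {B, D}.
Closure of {B, D}: D → A applies, adding A; A → E, F applies, adding E, F; E → C applies, adding C. So (B, D)⁺ = {A, B, C, D, E, F}.
This closure contains every attribute of R1, so R1 ∩ R2 → R1. The join is lossless.

Yes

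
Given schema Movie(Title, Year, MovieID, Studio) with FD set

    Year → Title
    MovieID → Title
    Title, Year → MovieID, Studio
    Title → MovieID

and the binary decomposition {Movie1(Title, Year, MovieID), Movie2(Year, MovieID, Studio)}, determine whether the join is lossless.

Common attributes: Movie1 ∩ Movie2 = {Year, MovieID}.
Closure of {Year, MovieID}: Year → Title applies, adding Title; Title, Year → MovieID, Studio applies, adding Studio. So (Year, MovieID)⁺ = {Title, Year, MovieID, Studio}.
This closure contains every attribute of Movie1, so Movie1 ∩ Movie2 → Movie1. The join is lossless.

Yes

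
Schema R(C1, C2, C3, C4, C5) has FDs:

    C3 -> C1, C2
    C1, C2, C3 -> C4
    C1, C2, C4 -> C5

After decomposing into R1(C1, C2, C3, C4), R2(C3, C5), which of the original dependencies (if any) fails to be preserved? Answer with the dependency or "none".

Check C1, C2, C4 → C5: no single fragment contains all of {C1, C2, C4, C5}, and the restricted closure of {C1, C2, C4} across the fragments never reaches {C5}.
C3 → C1, C2 is preserved.
C1, C2, C3 → C4 is preserved.

C1, C2, C4 -> C5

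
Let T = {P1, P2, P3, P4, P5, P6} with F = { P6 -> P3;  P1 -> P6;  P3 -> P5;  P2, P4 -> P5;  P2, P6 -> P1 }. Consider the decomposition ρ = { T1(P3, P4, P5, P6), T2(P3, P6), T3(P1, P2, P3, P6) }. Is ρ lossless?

No

Chase test. Columns are P1, P2, P3, P4, P5, P6; row i has aⱼ where attribute j ∈ Ti, else bᵢⱼ.
Initial tableau (one row per fragment):
  row 1: b11 b12 a3 a4 a5 a6
  row 2: b21 b22 a3 b24 b25 a6
  row 3: a1 a2 a3 b34 b35 a6
Rows 1 and 2 agree on P3; apply P3→P5 and equate their P5 entries.
Rows 1 and 3 agree on P3; apply P3→P5 and equate their P5 entries.
No row becomes fully distinguished — the join is lossy.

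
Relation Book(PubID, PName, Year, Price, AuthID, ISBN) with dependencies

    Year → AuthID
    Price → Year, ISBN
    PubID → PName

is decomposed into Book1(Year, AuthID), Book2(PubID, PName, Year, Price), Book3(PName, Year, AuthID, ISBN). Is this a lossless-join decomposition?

Chase test. Columns are PubID, PName, Year, Price, AuthID, ISBN; row i has aⱼ where attribute j ∈ Booki, else bᵢⱼ.
Initial tableau (one row per fragment):
  row 1: b11 b12 a3 b14 a5 b16
  row 2: a1 a2 a3 a4 b25 b26
  row 3: b31 a2 a3 b34 a5 a6
Rows 1 and 2 agree on Year; apply Year→AuthID and equate their AuthID entries.
No row becomes fully distinguished — the join is lossy.

No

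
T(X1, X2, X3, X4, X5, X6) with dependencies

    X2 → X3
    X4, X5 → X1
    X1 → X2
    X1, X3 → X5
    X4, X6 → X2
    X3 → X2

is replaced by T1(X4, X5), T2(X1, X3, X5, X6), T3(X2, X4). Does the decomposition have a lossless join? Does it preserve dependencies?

Lossless test (chase): applying each FD to every pair of rows produces no changes in the tableau, so no row becomes fully distinguished — the join is lossy.
Dependency preservation: the restricted closure of {X2} across the fragments never reaches {X3}, so X2 → X3 cannot be enforced without a join — not preserved.

lossy and not dependency-preserving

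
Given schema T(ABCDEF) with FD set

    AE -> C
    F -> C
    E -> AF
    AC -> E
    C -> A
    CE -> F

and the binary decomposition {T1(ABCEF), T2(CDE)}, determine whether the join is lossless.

Common attributes: T1 ∩ T2 = {CE}.
Closure of {CE}: E → AF applies, adding AF. So (CE)⁺ = {ACEF}.
The closure contains neither all of T1 = {ABCEF} nor all of T2 = {CDE}, so the common attributes are not a superkey of either fragment. The join is lossy.

No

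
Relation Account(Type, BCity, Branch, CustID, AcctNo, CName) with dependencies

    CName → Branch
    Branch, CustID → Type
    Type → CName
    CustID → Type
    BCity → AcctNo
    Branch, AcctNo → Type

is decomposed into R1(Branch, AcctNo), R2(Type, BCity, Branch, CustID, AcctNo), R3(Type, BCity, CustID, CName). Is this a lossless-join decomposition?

Yes

Chase test. Columns are Type, BCity, Branch, CustID, AcctNo, CName; row i has aⱼ where attribute j ∈ Ri, else bᵢⱼ.
Initial tableau (one row per fragment):
  row 1: b11 b12 a3 b14 a5 b16
  row 2: a1 a2 a3 a4 a5 b26
  row 3: a1 a2 b33 a4 b35 a6
Rows 2 and 3 agree on Type; apply Type→CName and equate their CName entries.
Rows 2 and 3 agree on BCity; apply BCity→AcctNo and equate their AcctNo entries.
Rows 1 and 2 agree on Branch, AcctNo; apply Branch, AcctNo→Type and equate their Type entries.
Rows 2 and 3 agree on CName; apply CName→Branch and equate their Branch entries.
Rows 1 and 2 agree on Type; apply Type→CName and equate their CName entries.
Row 2 is now all distinguished symbols — the join is lossless.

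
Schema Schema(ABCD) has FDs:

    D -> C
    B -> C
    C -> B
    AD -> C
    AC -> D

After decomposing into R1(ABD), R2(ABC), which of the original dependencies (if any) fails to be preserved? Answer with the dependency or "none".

D → C: restricted closure across fragments reaches C.
B → C lies within R2.
C → B lies within R2.
AD → C: restricted closure across fragments reaches C.
AC → D: restricted closure across fragments reaches D.
Every dependency is enforceable on the fragments, so the decomposition is dependency-preserving.

none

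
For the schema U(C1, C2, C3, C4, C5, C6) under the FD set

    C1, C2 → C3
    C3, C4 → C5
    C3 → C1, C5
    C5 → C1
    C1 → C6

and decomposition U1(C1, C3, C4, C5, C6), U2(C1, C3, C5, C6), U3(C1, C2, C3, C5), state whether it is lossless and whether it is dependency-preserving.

lossy but dependency-preserving

Lossless test (chase): Rows 1 and 3 agree on C1; apply C1→C6 and equate their C6 entries. No row becomes fully distinguished — the join is lossy.
Dependency preservation: every FD's attributes lie within a single fragment, so each can be enforced locally — preserved.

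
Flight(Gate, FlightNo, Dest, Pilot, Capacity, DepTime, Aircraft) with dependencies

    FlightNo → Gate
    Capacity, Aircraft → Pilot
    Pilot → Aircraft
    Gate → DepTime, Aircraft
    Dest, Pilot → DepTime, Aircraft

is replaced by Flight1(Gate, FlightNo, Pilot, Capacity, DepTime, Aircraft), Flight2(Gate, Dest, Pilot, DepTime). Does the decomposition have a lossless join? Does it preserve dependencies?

lossy but dependency-preserving

Lossless test: (Gate, Pilot, DepTime)⁺ = {Gate, Pilot, DepTime, Aircraft}, which is a superkey of neither fragment — lossy.
Dependency preservation: Dest, Pilot → DepTime, Aircraft is not contained in any single fragment, but the restricted closure of its left-hand side across the fragments still reaches the right-hand side; the remaining FDs each lie inside some fragment. All dependencies are preserved.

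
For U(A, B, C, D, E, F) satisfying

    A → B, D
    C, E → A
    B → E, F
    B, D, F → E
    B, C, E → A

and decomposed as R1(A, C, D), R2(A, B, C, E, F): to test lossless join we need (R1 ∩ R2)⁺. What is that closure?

A, B, C, D, E, F

R1 ∩ R2 = {A, C}.
A → B, D applies, adding B, D
B → E, F applies, adding E, F
Closure: {A, B, C, D, E, F}.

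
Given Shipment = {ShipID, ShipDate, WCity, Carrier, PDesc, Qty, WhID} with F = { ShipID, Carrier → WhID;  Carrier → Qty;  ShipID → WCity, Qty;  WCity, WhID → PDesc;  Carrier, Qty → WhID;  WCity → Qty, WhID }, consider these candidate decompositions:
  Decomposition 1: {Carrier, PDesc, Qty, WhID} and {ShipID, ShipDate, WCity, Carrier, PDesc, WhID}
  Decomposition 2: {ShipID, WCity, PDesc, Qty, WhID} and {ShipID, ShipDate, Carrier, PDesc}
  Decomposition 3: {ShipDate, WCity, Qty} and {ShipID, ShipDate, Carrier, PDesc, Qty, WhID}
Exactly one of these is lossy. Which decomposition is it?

Decomposition 1: common = {Carrier, PDesc, WhID}, closure = {Carrier, PDesc, Qty, WhID} → lossless.
Decomposition 2: common = {ShipID, PDesc}, closure = {ShipID, WCity, PDesc, Qty, WhID} → lossless.
Decomposition 3: common = {ShipDate, Qty}, closure = {ShipDate, Qty} → lossy.

Decomposition 3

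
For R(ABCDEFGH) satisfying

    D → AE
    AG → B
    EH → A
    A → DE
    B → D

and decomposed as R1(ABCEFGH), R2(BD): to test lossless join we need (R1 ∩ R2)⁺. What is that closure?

R1 ∩ R2 = {B}.
B → D applies, adding D
D → AE applies, adding AE
Closure: {ABDE}.

ABDE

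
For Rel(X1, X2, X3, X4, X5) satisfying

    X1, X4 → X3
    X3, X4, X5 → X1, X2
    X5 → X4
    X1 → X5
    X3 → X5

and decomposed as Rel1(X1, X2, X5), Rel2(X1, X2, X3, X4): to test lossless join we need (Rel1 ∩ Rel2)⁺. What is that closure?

X1, X2, X3, X4, X5

Rel1 ∩ Rel2 = {X1, X2}.
X1 → X5 applies, adding X5
X5 → X4 applies, adding X4
X1, X4 → X3 applies, adding X3
Closure: {X1, X2, X3, X4, X5}.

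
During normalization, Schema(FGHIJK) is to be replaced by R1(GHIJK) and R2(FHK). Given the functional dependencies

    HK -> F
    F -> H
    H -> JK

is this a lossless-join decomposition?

Yes

Common attributes: R1 ∩ R2 = {HK}.
Closure of {HK}: HK → F applies, adding F; H → JK applies, adding J. So (HK)⁺ = {FHJK}.
This closure contains every attribute of R2, so R1 ∩ R2 → R2. The join is lossless.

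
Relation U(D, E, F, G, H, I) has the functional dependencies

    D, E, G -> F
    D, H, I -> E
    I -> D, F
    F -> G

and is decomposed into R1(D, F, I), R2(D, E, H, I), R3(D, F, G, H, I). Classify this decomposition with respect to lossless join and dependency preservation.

lossless but not dependency-preserving

Lossless test (chase): Rows 2 and 3 agree on D, H, I; apply D, H, I→E and equate their E entries. Rows 1 and 2 agree on I; apply I→D, F and equate their D, F entries. Rows 1 and 2 agree on F; apply F→G and equate their G entries. Rows 1 and 3 agree on F; apply F→G and equate their G entries. Row 2 is now all distinguished symbols — the join is lossless.
Dependency preservation: the restricted closure of {D, E, G} across the fragments never reaches {F}, so D, E, G → F cannot be enforced without a join — not preserved.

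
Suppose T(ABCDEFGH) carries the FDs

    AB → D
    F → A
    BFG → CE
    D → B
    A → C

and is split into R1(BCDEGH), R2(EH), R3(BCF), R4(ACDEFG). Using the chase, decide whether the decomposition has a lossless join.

No

Chase test. Columns are ABCDEFGH; row i has aⱼ where attribute j ∈ Ri, else bᵢⱼ.
Initial tableau (one row per fragment):
  row 1: b11 a2 a3 a4 a5 b16 a7 a8
  row 2: b21 b22 b23 b24 a5 b26 b27 a8
  row 3: b31 a2 a3 b34 b35 a6 b37 b38
  row 4: a1 b42 a3 a4 a5 a6 a7 b48
Rows 3 and 4 agree on F; apply F→A and equate their A entries.
Rows 1 and 4 agree on D; apply D→B and equate their B entries.
Rows 3 and 4 agree on AB; apply AB→D and equate their D entries.
No row becomes fully distinguished — the join is lossy.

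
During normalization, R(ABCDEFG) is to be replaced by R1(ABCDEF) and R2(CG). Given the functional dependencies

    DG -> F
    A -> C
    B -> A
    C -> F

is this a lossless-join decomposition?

No

Common attributes: R1 ∩ R2 = {C}.
Closure of {C}: C → F applies, adding F. So (C)⁺ = {CF}.
The closure contains neither all of R1 = {ABCDEF} nor all of R2 = {CG}, so the common attributes are not a superkey of either fragment. The join is lossy.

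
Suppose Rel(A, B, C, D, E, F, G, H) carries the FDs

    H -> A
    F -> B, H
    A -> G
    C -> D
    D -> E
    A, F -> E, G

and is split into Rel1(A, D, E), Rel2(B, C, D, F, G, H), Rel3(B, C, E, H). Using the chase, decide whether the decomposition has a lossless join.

Chase test. Columns are A, B, C, D, E, F, G, H; row i has aⱼ where attribute j ∈ Reli, else bᵢⱼ.
Initial tableau (one row per fragment):
  row 1: a1 b12 b13 a4 a5 b16 b17 b18
  row 2: b21 a2 a3 a4 b25 a6 a7 a8
  row 3: b31 a2 a3 b34 a5 b36 b37 a8
Rows 2 and 3 agree on H; apply H→A and equate their A entries.
Rows 2 and 3 agree on A; apply A→G and equate their G entries.
Rows 2 and 3 agree on C; apply C→D and equate their D entries.
Rows 1 and 2 agree on D; apply D→E and equate their E entries.
No row becomes fully distinguished — the join is lossy.

No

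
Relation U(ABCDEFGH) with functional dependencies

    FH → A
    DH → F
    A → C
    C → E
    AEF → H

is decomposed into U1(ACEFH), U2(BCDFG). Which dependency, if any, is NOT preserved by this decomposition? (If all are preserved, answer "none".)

Check DH → F: no single fragment contains all of {DFH}, and the restricted closure of {DH} across the fragments never reaches {F}.
FH → A is preserved.
A → C is preserved.
C → E is preserved.
AEF → H is preserved.

DH → F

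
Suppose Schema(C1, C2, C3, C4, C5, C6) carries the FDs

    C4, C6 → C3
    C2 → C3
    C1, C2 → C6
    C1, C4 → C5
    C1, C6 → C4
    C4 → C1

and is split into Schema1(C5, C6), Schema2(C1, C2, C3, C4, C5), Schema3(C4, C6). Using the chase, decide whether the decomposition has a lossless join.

No

Chase test. Columns are C1, C2, C3, C4, C5, C6; row i has aⱼ where attribute j ∈ Schemai, else bᵢⱼ.
Initial tableau (one row per fragment):
  row 1: b11 b12 b13 b14 a5 a6
  row 2: a1 a2 a3 a4 a5 b26
  row 3: b31 b32 b33 a4 b35 a6
Rows 2 and 3 agree on C4; apply C4→C1 and equate their C1 entries.
Rows 2 and 3 agree on C1, C4; apply C1, C4→C5 and equate their C5 entries.
No row becomes fully distinguished — the join is lossy.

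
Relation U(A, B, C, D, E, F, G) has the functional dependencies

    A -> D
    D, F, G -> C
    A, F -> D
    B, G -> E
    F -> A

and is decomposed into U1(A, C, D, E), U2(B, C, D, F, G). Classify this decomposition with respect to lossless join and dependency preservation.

lossy and not dependency-preserving

Lossless test: (C, D)⁺ = {C, D}, which is a superkey of neither fragment — lossy.
Dependency preservation: the restricted closure of {B, G} across the fragments never reaches {E}, so B, G → E cannot be enforced without a join — not preserved.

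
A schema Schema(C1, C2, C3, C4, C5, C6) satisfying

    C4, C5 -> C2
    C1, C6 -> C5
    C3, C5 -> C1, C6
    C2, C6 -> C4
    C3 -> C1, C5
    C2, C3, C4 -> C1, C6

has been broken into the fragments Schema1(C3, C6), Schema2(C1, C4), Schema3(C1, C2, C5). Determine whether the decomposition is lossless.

No

Chase test. Columns are C1, C2, C3, C4, C5, C6; row i has aⱼ where attribute j ∈ Schemai, else bᵢⱼ.
Initial tableau (one row per fragment):
  row 1: b11 b12 a3 b14 b15 a6
  row 2: a1 b22 b23 a4 b25 b26
  row 3: a1 a2 b33 b34 a5 b36
No row becomes fully distinguished — the join is lossy.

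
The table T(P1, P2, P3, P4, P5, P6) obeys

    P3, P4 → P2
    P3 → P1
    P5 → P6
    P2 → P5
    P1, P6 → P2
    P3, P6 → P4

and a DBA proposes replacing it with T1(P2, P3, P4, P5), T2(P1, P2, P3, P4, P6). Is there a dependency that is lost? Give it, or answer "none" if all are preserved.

Check P5 → P6: no single fragment contains all of {P5, P6}, and the restricted closure of {P5} across the fragments never reaches {P6}.
P3, P4 → P2 is preserved.
P3 → P1 is preserved.
P2 → P5 is preserved.
P1, P6 → P2 is preserved.
P3, P6 → P4 is preserved.

P5 → P6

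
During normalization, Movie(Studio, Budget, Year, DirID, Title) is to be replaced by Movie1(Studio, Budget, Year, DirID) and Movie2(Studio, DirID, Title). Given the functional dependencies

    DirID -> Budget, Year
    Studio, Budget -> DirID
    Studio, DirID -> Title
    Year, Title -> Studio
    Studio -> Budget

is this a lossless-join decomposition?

Yes

Common attributes: Movie1 ∩ Movie2 = {Studio, DirID}.
Closure of {Studio, DirID}: DirID → Budget, Year applies, adding Budget, Year; Studio, DirID → Title applies, adding Title. So (Studio, DirID)⁺ = {Studio, Budget, Year, DirID, Title}.
This closure contains every attribute of Movie1, so Movie1 ∩ Movie2 → Movie1. The join is lossless.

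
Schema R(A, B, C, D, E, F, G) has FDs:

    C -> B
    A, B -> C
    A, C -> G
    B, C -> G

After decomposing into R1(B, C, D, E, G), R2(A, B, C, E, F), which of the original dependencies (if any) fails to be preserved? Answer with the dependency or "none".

C → B lies within R1.
A, B → C lies within R2.
A, C → G: restricted closure across fragments reaches G.
B, C → G lies within R1.
Every dependency is enforceable on the fragments, so the decomposition is dependency-preserving.

none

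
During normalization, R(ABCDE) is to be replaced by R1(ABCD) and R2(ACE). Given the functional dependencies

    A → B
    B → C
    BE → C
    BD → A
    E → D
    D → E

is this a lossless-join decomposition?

No

Common attributes: R1 ∩ R2 = {AC}.
Closure of {AC}: A → B applies, adding B. So (AC)⁺ = {ABC}.
The closure contains neither all of R1 = {ABCD} nor all of R2 = {ACE}, so the common attributes are not a superkey of either fragment. The join is lossy.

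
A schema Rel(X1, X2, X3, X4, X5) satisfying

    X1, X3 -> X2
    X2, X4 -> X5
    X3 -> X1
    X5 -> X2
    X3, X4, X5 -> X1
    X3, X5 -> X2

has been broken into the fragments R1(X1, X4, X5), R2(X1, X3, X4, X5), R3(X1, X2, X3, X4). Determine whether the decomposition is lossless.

Yes

Chase test. Columns are X1, X2, X3, X4, X5; row i has aⱼ where attribute j ∈ Ri, else bᵢⱼ.
Initial tableau (one row per fragment):
  row 1: a1 b12 b13 a4 a5
  row 2: a1 b22 a3 a4 a5
  row 3: a1 a2 a3 a4 b35
Rows 2 and 3 agree on X1, X3; apply X1, X3→X2 and equate their X2 entries.
Rows 2 and 3 agree on X2, X4; apply X2, X4→X5 and equate their X5 entries.
Rows 1 and 2 agree on X5; apply X5→X2 and equate their X2 entries.
Row 2 is now all distinguished symbols — the join is lossless.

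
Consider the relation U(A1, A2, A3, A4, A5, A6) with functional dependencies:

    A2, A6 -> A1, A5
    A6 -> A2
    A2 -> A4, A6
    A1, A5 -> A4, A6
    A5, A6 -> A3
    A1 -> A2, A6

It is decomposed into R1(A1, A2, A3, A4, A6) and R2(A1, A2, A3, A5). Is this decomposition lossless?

Common attributes: R1 ∩ R2 = {A1, A2, A3}.
Closure of {A1, A2, A3}: A2 → A4, A6 applies, adding A4, A6; A2, A6 → A1, A5 applies, adding A5. So (A1, A2, A3)⁺ = {A1, A2, A3, A4, A5, A6}.
This closure contains every attribute of R1, so R1 ∩ R2 → R1. The join is lossless.

Yes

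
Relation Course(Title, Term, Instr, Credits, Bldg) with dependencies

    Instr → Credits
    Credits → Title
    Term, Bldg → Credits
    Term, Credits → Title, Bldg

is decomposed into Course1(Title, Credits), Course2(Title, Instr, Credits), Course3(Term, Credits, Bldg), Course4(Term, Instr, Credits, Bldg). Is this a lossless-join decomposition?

Chase test. Columns are Title, Term, Instr, Credits, Bldg; row i has aⱼ where attribute j ∈ Coursei, else bᵢⱼ.
Initial tableau (one row per fragment):
  row 1: a1 b12 b13 a4 b15
  row 2: a1 b22 a3 a4 b25
  row 3: b31 a2 b33 a4 a5
  row 4: b41 a2 a3 a4 a5
Rows 1 and 3 agree on Credits; apply Credits→Title and equate their Title entries.
Rows 1 and 4 agree on Credits; apply Credits→Title and equate their Title entries.
Row 4 is now all distinguished symbols — the join is lossless.

Yes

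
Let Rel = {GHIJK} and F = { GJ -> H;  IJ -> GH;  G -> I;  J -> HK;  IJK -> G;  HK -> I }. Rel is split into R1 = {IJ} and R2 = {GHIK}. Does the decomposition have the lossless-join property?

Common attributes: R1 ∩ R2 = {I}.
No dependency enlarges {I}, so (I)⁺ = {I}.
The closure contains neither all of R1 = {IJ} nor all of R2 = {GHIK}, so the common attributes are not a superkey of either fragment. The join is lossy.

No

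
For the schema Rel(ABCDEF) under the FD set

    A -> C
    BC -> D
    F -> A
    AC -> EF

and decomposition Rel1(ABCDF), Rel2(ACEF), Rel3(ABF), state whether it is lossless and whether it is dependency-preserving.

Lossless test (chase): Rows 1 and 3 agree on A; apply A→C and equate their C entries. Rows 1 and 3 agree on BC; apply BC→D and equate their D entries. Rows 1 and 2 agree on AC; apply AC→EF and equate their EF entries. Rows 1 and 3 agree on AC; apply AC→EF and equate their EF entries. Row 1 is now all distinguished symbols — the join is lossless.
Dependency preservation: every FD's attributes lie within a single fragment, so each can be enforced locally — preserved.

lossless and dependency-preserving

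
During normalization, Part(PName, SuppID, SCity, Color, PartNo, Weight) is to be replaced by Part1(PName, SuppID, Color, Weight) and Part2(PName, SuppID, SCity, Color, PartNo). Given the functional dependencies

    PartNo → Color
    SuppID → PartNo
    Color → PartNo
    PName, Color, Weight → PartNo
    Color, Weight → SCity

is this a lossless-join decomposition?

Common attributes: Part1 ∩ Part2 = {PName, SuppID, Color}.
Closure of {PName, SuppID, Color}: SuppID → PartNo applies, adding PartNo. So (PName, SuppID, Color)⁺ = {PName, SuppID, Color, PartNo}.
The closure contains neither all of Part1 = {PName, SuppID, Color, Weight} nor all of Part2 = {PName, SuppID, SCity, Color, PartNo}, so the common attributes are not a superkey of either fragment. The join is lossy.

No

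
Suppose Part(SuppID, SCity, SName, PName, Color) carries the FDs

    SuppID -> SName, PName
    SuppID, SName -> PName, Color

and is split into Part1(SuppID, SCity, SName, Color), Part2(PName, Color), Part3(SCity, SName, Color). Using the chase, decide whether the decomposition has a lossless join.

Chase test. Columns are SuppID, SCity, SName, PName, Color; row i has aⱼ where attribute j ∈ Parti, else bᵢⱼ.
Initial tableau (one row per fragment):
  row 1: a1 a2 a3 b14 a5
  row 2: b21 b22 b23 a4 a5
  row 3: b31 a2 a3 b34 a5
No row becomes fully distinguished — the join is lossy.

No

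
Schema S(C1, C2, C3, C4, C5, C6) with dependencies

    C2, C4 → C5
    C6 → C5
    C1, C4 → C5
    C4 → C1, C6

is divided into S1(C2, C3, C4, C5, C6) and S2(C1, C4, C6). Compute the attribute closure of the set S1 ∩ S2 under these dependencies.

C1, C4, C5, C6

S1 ∩ S2 = {C4, C6}.
C6 → C5 applies, adding C5
C4 → C1, C6 applies, adding C1
Closure: {C1, C4, C5, C6}.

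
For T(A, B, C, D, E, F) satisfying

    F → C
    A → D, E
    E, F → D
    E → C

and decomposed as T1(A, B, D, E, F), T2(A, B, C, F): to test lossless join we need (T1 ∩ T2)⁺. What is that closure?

A, B, C, D, E, F

T1 ∩ T2 = {A, B, F}.
F → C applies, adding C
A → D, E applies, adding D, E
Closure: {A, B, C, D, E, F}.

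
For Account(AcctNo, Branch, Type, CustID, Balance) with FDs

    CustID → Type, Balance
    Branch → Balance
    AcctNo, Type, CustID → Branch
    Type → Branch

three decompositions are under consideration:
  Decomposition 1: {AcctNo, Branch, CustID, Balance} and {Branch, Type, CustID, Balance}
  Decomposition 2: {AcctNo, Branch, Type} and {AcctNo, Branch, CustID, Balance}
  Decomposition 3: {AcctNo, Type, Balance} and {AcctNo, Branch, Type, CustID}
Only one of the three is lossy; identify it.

Decomposition 1: common = {Branch, CustID, Balance}, closure = {Branch, Type, CustID, Balance} → lossless.
Decomposition 2: common = {AcctNo, Branch}, closure = {AcctNo, Branch, Balance} → lossy.
Decomposition 3: common = {AcctNo, Type}, closure = {AcctNo, Branch, Type, Balance} → lossless.

Decomposition 2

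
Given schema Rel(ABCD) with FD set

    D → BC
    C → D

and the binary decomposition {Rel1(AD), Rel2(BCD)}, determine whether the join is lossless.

Yes

Common attributes: Rel1 ∩ Rel2 = {D}.
Closure of {D}: D → BC applies, adding BC. So (D)⁺ = {BCD}.
This closure contains every attribute of Rel2, so Rel1 ∩ Rel2 → Rel2. The join is lossless.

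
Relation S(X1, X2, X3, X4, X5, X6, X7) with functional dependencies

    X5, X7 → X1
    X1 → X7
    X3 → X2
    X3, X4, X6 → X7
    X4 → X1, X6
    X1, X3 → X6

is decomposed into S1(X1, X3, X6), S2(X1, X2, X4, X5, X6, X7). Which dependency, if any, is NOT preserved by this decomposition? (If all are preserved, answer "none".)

X3 → X2

Check X3 → X2: no single fragment contains all of {X2, X3}, and the restricted closure of {X3} across the fragments never reaches {X2}.
X5, X7 → X1 is preserved.
X1 → X7 is preserved.
X3, X4, X6 → X7 is preserved.
X4 → X1, X6 is preserved.
X1, X3 → X6 is preserved.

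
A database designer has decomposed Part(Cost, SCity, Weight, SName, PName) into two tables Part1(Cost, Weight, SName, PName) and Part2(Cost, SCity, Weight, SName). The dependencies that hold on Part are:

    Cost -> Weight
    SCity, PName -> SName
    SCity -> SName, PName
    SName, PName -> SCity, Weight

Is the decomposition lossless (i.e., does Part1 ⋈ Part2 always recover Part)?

Common attributes: Part1 ∩ Part2 = {Cost, Weight, SName}.
No dependency enlarges {Cost, Weight, SName}, so (Cost, Weight, SName)⁺ = {Cost, Weight, SName}.
The closure contains neither all of Part1 = {Cost, Weight, SName, PName} nor all of Part2 = {Cost, SCity, Weight, SName}, so the common attributes are not a superkey of either fragment. The join is lossy.

No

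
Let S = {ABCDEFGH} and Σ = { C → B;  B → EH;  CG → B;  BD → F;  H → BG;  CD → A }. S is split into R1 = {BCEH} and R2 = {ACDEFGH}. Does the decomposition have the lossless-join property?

Common attributes: R1 ∩ R2 = {CEH}.
Closure of {CEH}: C → B applies, adding B; H → BG applies, adding G. So (CEH)⁺ = {BCEGH}.
This closure contains every attribute of R1, so R1 ∩ R2 → R1. The join is lossless.

Yes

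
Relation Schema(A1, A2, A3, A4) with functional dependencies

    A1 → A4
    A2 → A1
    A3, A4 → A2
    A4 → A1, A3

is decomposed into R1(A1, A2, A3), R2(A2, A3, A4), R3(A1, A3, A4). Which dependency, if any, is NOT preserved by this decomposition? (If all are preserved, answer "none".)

A1 → A4 lies within R3.
A2 → A1 lies within R1.
A3, A4 → A2 lies within R2.
A4 → A1, A3 lies within R3.
Every dependency is enforceable on the fragments, so the decomposition is dependency-preserving.

none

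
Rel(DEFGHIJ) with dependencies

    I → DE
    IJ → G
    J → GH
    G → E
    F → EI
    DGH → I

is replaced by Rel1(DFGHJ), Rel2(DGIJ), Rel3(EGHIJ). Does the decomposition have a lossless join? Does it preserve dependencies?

Lossless test (chase): Rows 2 and 3 agree on I; apply I→DE and equate their DE entries. Rows 1 and 2 agree on J; apply J→GH and equate their GH entries. Rows 1 and 2 agree on G; apply G→E and equate their E entries. Rows 1 and 2 agree on DGH; apply DGH→I and equate their I entries. Row 1 is now all distinguished symbols — the join is lossless.
Dependency preservation: the restricted closure of {F} across the fragments never reaches {EI}, so F → EI cannot be enforced without a join — not preserved.

lossless but not dependency-preserving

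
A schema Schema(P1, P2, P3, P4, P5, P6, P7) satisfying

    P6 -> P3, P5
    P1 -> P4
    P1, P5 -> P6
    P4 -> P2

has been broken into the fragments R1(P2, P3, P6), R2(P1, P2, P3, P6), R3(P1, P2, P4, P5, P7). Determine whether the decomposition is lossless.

No

Chase test. Columns are P1, P2, P3, P4, P5, P6, P7; row i has aⱼ where attribute j ∈ Ri, else bᵢⱼ.
Initial tableau (one row per fragment):
  row 1: b11 a2 a3 b14 b15 a6 b17
  row 2: a1 a2 a3 b24 b25 a6 b27
  row 3: a1 a2 b33 a4 a5 b36 a7
Rows 1 and 2 agree on P6; apply P6→P3, P5 and equate their P3, P5 entries.
Rows 2 and 3 agree on P1; apply P1→P4 and equate their P4 entries.
No row becomes fully distinguished — the join is lossy.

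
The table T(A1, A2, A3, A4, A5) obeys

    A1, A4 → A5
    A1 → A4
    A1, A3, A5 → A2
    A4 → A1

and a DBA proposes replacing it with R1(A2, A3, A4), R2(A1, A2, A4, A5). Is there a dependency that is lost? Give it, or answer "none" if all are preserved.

none

A1, A4 → A5 lies within R2.
A1 → A4 lies within R2.
A1, A3, A5 → A2: restricted closure across fragments reaches A2.
A4 → A1 lies within R2.
Every dependency is enforceable on the fragments, so the decomposition is dependency-preserving.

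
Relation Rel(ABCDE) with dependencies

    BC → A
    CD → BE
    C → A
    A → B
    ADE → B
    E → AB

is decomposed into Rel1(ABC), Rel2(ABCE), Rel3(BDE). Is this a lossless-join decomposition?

No

Chase test. Columns are ABCDE; row i has aⱼ where attribute j ∈ Reli, else bᵢⱼ.
Initial tableau (one row per fragment):
  row 1: a1 a2 a3 b14 b15
  row 2: a1 a2 a3 b24 a5
  row 3: b31 a2 b33 a4 a5
Rows 2 and 3 agree on E; apply E→AB and equate their AB entries.
No row becomes fully distinguished — the join is lossy.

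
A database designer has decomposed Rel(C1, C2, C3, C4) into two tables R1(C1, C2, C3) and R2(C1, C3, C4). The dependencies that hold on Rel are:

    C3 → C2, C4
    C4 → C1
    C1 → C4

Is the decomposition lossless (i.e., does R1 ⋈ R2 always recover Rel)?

Yes

Common attributes: R1 ∩ R2 = {C1, C3}.
Closure of {C1, C3}: C3 → C2, C4 applies, adding C2, C4. So (C1, C3)⁺ = {C1, C2, C3, C4}.
This closure contains every attribute of R1, so R1 ∩ R2 → R1. The join is lossless.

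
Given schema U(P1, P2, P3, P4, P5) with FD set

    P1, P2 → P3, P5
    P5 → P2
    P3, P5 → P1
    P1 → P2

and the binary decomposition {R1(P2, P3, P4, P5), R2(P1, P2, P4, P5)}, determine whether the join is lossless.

No

Common attributes: R1 ∩ R2 = {P2, P4, P5}.
No dependency enlarges {P2, P4, P5}, so (P2, P4, P5)⁺ = {P2, P4, P5}.
The closure contains neither all of R1 = {P2, P3, P4, P5} nor all of R2 = {P1, P2, P4, P5}, so the common attributes are not a superkey of either fragment. The join is lossy.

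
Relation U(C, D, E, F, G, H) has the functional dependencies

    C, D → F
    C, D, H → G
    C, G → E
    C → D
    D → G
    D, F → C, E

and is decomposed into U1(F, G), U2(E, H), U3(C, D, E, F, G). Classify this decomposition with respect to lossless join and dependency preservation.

Lossless test (chase): applying each FD to every pair of rows produces no changes in the tableau, so no row becomes fully distinguished — the join is lossy.
Dependency preservation: C, D, H → G is not contained in any single fragment, but the restricted closure of its left-hand side across the fragments still reaches the right-hand side; the remaining FDs each lie inside some fragment. All dependencies are preserved.

lossy but dependency-preserving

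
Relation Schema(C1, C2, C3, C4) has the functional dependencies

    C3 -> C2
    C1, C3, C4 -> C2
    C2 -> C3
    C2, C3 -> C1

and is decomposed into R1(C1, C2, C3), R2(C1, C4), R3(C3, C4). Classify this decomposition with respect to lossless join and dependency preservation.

lossless and dependency-preserving

Lossless test (chase): Rows 1 and 3 agree on C3; apply C3→C2 and equate their C2 entries. Rows 1 and 3 agree on C2, C3; apply C2, C3→C1 and equate their C1 entries. Row 3 is now all distinguished symbols — the join is lossless.
Dependency preservation: C1, C3, C4 → C2 is not contained in any single fragment, but the restricted closure of its left-hand side across the fragments still reaches the right-hand side; the remaining FDs each lie inside some fragment. All dependencies are preserved.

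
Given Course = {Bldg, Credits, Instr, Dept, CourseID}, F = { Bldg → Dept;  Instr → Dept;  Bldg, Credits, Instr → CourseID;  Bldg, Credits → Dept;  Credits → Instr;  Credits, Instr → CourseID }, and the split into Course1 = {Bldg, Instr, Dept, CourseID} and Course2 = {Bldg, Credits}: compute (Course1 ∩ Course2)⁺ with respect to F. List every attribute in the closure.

Bldg, Dept

Course1 ∩ Course2 = {Bldg}.
Bldg → Dept applies, adding Dept
Closure: {Bldg, Dept}.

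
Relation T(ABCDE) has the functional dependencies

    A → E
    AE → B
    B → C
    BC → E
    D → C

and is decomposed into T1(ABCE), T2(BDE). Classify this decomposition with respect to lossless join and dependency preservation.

lossy and not dependency-preserving

Lossless test: (BE)⁺ = {BCE}, which is a superkey of neither fragment — lossy.
Dependency preservation: the restricted closure of {D} across the fragments never reaches {C}, so D → C cannot be enforced without a join — not preserved.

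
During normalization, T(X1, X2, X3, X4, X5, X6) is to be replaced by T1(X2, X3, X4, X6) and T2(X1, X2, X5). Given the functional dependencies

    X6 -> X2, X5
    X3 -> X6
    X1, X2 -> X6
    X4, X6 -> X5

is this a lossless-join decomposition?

No

Common attributes: T1 ∩ T2 = {X2}.
No dependency enlarges {X2}, so (X2)⁺ = {X2}.
The closure contains neither all of T1 = {X2, X3, X4, X6} nor all of T2 = {X1, X2, X5}, so the common attributes are not a superkey of either fragment. The join is lossy.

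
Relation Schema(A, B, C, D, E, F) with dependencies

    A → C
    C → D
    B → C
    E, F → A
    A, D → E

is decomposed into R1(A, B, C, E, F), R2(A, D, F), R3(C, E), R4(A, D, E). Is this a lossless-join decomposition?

Chase test. Columns are A, B, C, D, E, F; row i has aⱼ where attribute j ∈ Ri, else bᵢⱼ.
Initial tableau (one row per fragment):
  row 1: a1 a2 a3 b14 a5 a6
  row 2: a1 b22 b23 a4 b25 a6
  row 3: b31 b32 a3 b34 a5 b36
  row 4: a1 b42 b43 a4 a5 b46
Rows 1 and 2 agree on A; apply A→C and equate their C entries.
Rows 1 and 4 agree on A; apply A→C and equate their C entries.
Rows 1 and 2 agree on C; apply C→D and equate their D entries.
Rows 1 and 3 agree on C; apply C→D and equate their D entries.
Rows 1 and 2 agree on A, D; apply A, D→E and equate their E entries.
Row 1 is now all distinguished symbols — the join is lossless.

Yes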